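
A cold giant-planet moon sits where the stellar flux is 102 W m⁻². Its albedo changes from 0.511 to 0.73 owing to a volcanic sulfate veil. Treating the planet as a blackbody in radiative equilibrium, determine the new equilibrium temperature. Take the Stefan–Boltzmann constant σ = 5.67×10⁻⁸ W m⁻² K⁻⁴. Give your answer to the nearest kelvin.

105 K

New equilibrium: T₂ = [(1−0.73)·102.0/(4σ)]^(1/4) = 105.0 K.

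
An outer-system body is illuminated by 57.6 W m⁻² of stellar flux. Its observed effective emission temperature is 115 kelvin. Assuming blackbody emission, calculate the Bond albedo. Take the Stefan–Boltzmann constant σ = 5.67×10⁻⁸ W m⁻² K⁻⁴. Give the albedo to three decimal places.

Rearranging the radiative balance, α = 1 − 4σT⁴/S.
4σT⁴ = 4·5.67×10⁻⁸·(115)⁴ = 39.67 W m⁻².
1−α = 39.67/57.60 = 0.6887, so α = 0.3113.

0.311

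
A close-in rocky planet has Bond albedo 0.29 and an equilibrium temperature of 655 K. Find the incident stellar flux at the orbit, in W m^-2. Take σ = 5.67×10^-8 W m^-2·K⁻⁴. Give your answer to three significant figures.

58800 W m^-2

Invert the energy balance for S: S = 4σT⁴/(1−α).
σT⁴ = 5.67×10⁻⁸·(655)⁴ = 10440 W m^-2.
S = 4·10440/0.71 = 58800 W m^-2.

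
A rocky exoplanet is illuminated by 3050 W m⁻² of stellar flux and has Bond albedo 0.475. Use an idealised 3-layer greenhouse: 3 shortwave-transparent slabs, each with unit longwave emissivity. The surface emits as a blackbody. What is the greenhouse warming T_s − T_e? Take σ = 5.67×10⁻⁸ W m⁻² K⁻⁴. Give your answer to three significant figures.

120 K

Top-of-atmosphere balance: σT_e⁴ = S(1−α)/4 = 400.3 W m⁻² → T_e = 289.9 K.
T_s = (N+1)^(1/4)·T_e = 409.9 K.
Warming: T_s − T_e = 120.1 K.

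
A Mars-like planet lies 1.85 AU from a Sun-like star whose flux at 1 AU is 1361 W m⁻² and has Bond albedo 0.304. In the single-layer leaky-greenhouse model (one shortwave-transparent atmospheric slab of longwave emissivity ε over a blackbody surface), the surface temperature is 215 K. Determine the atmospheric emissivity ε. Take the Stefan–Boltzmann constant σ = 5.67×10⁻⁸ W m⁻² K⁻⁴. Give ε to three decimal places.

By the inverse-square law, S = 1361/1.85² = 397.7 W m⁻².
Effective temperature: T_e = [S(1−α)/(4σ)]^(1/4) = 186.9 K.
Inverting T_s⁴ = 2T_e⁴/(2−ε): (T_e/T_s)⁴ = 0.5711, so ε = 2(1 − 0.5711) = 0.8578.

0.858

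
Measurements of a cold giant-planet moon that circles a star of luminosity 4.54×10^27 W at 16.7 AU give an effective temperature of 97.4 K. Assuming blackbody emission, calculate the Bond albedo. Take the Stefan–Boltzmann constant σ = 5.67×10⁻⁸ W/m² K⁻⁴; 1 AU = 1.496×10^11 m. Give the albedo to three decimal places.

0.647

d = 16.7 × 1.496×10^11 m = 2.498×10^12 m.
S = L/(4πd²) = 57.88 W/m².
From σT⁴ = S(1−α)/4 we invert for α: 1−α = 4σT⁴/S.
σT⁴ = 5.103 W/m², so 4σT⁴ = 20.41 W/m².
Hence α = 1 − 20.41/57.88 = 0.6474.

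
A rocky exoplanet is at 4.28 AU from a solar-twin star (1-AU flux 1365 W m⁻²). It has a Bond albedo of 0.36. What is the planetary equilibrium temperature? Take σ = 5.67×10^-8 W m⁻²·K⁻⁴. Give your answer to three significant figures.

120 K

By the inverse-square law, S = 1365/4.28² = 74.52 W m⁻².
Absorbed flux (global mean): S(1−α)/4 = 74.52·0.64/4 = 11.92 W m⁻².
Balancing against σT⁴: T = (11.92/5.67×10⁻⁸)^(1/4) = 120.4 K.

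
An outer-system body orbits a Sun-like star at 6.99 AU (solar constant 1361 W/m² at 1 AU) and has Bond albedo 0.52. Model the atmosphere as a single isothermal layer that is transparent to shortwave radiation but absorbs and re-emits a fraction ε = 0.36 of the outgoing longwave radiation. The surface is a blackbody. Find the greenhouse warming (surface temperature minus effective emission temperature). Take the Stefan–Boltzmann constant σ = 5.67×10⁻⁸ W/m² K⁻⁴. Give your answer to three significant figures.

4.46 K

Flux at the orbit: S = 1361/(6.99)² = 27.86 W/m².
Effective emission temperature (TOA balance): σT_e⁴ = S(1−α)/4 = 3.343 W/m² → T_e = 87.62 K.
For a single slab of emissivity ε, T_s⁴ = 2T_e⁴/(2−ε); thus T_s = 87.62·(1.22)^(1/4) = 92.08 K.
Greenhouse warming: T_s − T_e = 4.457 K.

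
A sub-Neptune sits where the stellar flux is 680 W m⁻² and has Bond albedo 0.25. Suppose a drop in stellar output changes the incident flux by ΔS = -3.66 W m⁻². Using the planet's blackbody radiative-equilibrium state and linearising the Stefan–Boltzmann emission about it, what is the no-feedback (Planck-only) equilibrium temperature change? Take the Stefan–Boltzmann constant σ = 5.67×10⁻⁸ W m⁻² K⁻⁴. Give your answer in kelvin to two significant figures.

-0.29 kelvin

Unperturbed T_e = [680.0·(1−0.25)/(4σ)]^¼ = 217.8 K.
ΔF = Δ[S(1−α)]/4 = (1−0.25)·-3.66/4 = -0.6863 W m⁻².
Linearising σT⁴ gives d(σT⁴)/dT = 4σT_e³ = 2.342 W m⁻² per K.
ΔT₀ = ΔF/λ_P = -0.6863/2.342 = -0.293 K.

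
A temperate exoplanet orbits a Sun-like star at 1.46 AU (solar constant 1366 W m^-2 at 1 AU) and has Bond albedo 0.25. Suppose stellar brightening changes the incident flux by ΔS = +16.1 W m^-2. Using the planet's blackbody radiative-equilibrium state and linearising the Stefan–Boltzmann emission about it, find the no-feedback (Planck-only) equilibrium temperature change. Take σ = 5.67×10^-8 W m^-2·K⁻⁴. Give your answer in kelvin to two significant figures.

Irradiance scales as 1/d², so S = 1366 W m^-2 × (1/1.46)² = 640.8 W m^-2.
The baseline emission temperature is T_e = 214.6 K.
TOA radiative forcing: ΔF = (1−α)ΔS/4 = 0.75·(+16.1)/4 = 3.019 W m^-2.
The Planck feedback parameter is 4σT_e³ = 2.240 W m^-2/K.
Hence the no-feedback warming is ΔF/(4σT_e³) = 1.35 K.

1.3 K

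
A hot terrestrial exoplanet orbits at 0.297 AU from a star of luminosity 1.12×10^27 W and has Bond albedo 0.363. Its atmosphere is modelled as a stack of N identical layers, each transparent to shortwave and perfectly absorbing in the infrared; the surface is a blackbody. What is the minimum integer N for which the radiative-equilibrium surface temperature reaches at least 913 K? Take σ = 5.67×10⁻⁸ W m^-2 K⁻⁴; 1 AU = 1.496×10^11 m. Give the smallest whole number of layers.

5

d = 0.297 × 1.496×10^11 m = 4.443×10^10 m.
Spreading L over a sphere of radius d: S = 1.12×10^27/(4π·4.44×10^10²) = 45150 W m^-2.
OLR = S(1−α)/4 = 7190 W m^-2; the top layer radiates at T_e = 596.7 K.
Since T_s⁴ = (N+1)T_e⁴, we need N ≥ (T_s/T_e)⁴ − 1 = 4.480.
So N ≥ 4.480; the smallest integer is N = 5.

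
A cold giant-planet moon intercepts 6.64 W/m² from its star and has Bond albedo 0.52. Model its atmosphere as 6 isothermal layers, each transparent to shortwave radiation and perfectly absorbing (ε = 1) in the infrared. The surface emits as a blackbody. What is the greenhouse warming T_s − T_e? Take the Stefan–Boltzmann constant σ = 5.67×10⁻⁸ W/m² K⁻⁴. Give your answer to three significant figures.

38.4 K

OLR = S(1−α)/4 = 0.7968 W/m²; the top layer radiates at T_e = 61.23 K.
T_s = (N+1)^(1/4)·T_e = 99.59 K.
Warming: T_s − T_e = 38.36 K.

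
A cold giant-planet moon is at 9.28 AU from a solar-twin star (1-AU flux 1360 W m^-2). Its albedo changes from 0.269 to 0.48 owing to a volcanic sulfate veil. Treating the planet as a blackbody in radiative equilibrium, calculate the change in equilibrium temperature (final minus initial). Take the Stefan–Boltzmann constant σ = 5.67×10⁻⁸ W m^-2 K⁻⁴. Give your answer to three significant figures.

-6.89 K

By the inverse-square law, S = 1360/9.28² = 15.79 W m^-2.
With α = 0.269, T₁ = 84.47 K.
After:  T₂ = [15.79·0.52/(4σ)]^(1/4) = 77.57 K.
Change: 77.57 − 84.47 = -6.894 K.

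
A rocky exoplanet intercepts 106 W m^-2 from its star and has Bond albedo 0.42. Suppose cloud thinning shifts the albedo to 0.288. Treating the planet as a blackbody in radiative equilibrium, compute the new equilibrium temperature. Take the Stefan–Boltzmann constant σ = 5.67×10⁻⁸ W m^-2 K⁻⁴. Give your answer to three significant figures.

135 K

New equilibrium: T₂ = [(1−0.288)·106.0/(4σ)]^(1/4) = 135.1 K.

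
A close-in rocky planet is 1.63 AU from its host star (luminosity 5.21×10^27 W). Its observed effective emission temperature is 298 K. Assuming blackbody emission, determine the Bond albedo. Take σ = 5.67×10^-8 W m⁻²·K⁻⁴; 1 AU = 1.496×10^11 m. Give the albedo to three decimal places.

Orbital distance: d = 1.63 AU = 2.438×10^11 m.
Flux at the orbit: S = L/(4πd²) = 5.21×10^27/(4π·(2.44×10^11)²) = 6973 W m⁻².
Energy balance: S(1−α)/4 = σT⁴, so 1−α = 4σT⁴/S.
σT⁴ = 447.1 W m⁻², so 4σT⁴ = 1789 W m⁻².
Hence α = 1 − 1789/6973 = 0.7435.

0.743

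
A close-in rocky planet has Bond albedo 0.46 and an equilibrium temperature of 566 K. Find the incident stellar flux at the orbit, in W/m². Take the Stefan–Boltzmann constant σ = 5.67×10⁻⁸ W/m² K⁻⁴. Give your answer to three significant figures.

43100 W/m²

From S(1−α)/4 = σT⁴: S = 4σT⁴/(1−α).
The emitted flux is σT⁴ = 5819 W/m².
S = 4·5819/0.54 = 43100 W/m².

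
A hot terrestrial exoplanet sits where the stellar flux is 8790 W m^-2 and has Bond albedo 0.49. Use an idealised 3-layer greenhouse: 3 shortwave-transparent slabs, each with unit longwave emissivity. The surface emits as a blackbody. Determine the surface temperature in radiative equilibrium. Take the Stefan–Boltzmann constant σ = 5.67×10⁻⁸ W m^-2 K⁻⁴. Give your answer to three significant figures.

530 K

OLR = S(1−α)/4 = 1121 W m^-2; the top layer radiates at T_e = 375.0 K.
For an N-layer opaque stack, T_s⁴ = (N+1)T_e⁴, hence T_s = (4)^(1/4)×375.0 K = 530.3 K.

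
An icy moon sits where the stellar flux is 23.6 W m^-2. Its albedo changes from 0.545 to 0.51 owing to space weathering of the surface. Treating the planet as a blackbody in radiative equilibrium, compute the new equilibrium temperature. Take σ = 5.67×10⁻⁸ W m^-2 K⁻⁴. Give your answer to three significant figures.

84.5 K

With the new albedo, S(1−α₂)/4 = 2.891 W m^-2, so T₂ = 84.50 K.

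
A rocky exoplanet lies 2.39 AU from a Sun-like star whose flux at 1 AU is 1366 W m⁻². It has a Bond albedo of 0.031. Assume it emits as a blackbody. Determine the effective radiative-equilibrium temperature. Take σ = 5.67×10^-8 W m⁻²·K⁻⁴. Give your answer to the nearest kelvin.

179 K

Irradiance scales as 1/d², so S = 1366 W m⁻² × (1/2.39)² = 239.1 W m⁻².
Absorbed flux (global mean): S(1−α)/4 = 239.1·0.969/4 = 57.93 W m⁻².
Set σT⁴ = 57.93 → T = (57.93/σ)^(1/4) = 178.8 K.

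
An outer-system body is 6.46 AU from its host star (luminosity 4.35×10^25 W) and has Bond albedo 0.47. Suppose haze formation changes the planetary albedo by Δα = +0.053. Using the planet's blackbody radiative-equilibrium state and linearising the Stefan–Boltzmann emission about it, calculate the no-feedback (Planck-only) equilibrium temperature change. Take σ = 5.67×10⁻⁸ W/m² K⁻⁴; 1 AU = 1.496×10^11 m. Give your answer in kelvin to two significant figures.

-1.4 K

d = 6.46 × 1.496×10^11 m = 9.664×10^11 m.
Flux at the orbit: S = L/(4πd²) = 4.35×10^25/(4π·(9.66×10^11)²) = 3.706 W/m².
Reference equilibrium: T_e = [S(1−α)/(4σ)]^(1/4) = 54.25 K.
The change in absorbed flux is Δ[S(1−α)/4] = −SΔα/4 = -0.04911 W/m².
Linearising σT⁴ gives d(σT⁴)/dT = 4σT_e³ = 0.03621 W/m² per K.
ΔT₀ = ΔF/λ_P = -0.04911/0.03621 = -1.36 K.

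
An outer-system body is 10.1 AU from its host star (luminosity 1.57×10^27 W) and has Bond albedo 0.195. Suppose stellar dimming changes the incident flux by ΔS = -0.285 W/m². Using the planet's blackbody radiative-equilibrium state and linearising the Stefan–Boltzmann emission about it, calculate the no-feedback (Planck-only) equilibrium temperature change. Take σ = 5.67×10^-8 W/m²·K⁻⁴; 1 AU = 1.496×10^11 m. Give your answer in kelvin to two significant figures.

-0.15 kelvin

Orbital distance: d = 10.1 AU = 1.511×10^12 m.
S = L/(4πd²) = 54.72 W/m².
Reference equilibrium: T_e = [S(1−α)/(4σ)]^(1/4) = 118.1 K.
Only a fraction (1−α) is absorbed and it's spread over 4πR², so ΔF = (1−α)ΔS/4 = -0.05736 W/m².
The Planck feedback parameter is 4σT_e³ = 0.3732 W/m²/K.
ΔT₀ = ΔF/λ_P = -0.05736/0.3732 = -0.154 K.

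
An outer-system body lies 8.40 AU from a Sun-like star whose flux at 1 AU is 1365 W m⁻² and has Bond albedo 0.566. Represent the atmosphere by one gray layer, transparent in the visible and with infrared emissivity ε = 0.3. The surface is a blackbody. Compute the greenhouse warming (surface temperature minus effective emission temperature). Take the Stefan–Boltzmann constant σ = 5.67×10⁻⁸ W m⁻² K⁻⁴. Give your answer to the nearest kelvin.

Irradiance scales as 1/d², so S = 1365 W m⁻² × (1/8.40)² = 19.35 W m⁻².
The planet radiates to space at T_e = [S(1−α)/(4σ)]^(1/4) = 78.00 K.
The surface balance (absorbed SW + ε·downward IR = σT_s⁴) with T_a⁴ = T_s⁴/2 reduces to T_s = T_e·[2/(2−ε)]^¼ = 81.24 K.
T_s − T_e = 81.24 − 78.00 = 3.234 K.

3 K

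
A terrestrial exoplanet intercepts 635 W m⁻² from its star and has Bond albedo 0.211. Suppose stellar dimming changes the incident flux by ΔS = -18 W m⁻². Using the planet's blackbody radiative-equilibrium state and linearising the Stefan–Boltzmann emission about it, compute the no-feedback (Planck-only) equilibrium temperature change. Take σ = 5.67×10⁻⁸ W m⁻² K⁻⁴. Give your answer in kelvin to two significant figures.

Reference equilibrium: T_e = [S(1−α)/(4σ)]^(1/4) = 216.8 K.
TOA radiative forcing: ΔF = (1−α)ΔS/4 = 0.789·(-18)/4 = -3.550 W m⁻².
Planck response: λ_P = 4σT_e³ = 4·5.67×10⁻⁸·(216.8)³ = 2.311 W m⁻²/K.
ΔT₀ = ΔF/λ_P = -3.550/2.311 = -1.54 K.

-1.5 kelvin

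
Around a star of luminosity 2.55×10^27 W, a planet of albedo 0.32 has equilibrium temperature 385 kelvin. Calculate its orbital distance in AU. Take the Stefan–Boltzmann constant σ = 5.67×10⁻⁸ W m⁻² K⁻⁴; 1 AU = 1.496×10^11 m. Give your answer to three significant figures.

Energy balance gives S = 4σT⁴/(1−α) = 7328 W m⁻².
From L = 4πd²S, d = √(2.55×10^27/(4π·7328)) = 1.664×10^11 m = 1.112 AU.

1.11 AU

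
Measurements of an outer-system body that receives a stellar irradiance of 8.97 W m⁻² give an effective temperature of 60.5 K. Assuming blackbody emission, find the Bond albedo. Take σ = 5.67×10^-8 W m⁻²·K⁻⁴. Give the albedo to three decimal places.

Rearranging the radiative balance, α = 1 − 4σT⁴/S.
σT⁴ = 0.7596 W m⁻², so 4σT⁴ = 3.039 W m⁻².
Hence α = 1 − 3.039/8.970 = 0.6613.

0.661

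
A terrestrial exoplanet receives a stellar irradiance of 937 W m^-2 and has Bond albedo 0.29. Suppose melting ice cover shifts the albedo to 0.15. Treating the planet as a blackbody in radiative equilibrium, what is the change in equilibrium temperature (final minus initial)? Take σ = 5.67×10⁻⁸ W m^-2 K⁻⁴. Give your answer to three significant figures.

Before: T₁ = [937.0·0.71/(4σ)]^(1/4) = 232.7 K.
With α = 0.15, T₂ = 243.4 K.
Change: 243.4 − 232.7 = 10.71 K.

10.7 K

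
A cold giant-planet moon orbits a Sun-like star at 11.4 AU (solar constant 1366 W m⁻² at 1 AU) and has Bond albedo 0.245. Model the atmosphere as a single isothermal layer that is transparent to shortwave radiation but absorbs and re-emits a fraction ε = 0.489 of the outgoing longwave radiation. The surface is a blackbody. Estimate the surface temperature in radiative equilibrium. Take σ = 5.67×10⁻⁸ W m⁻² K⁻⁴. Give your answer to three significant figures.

82.5 K

By the inverse-square law, S = 1366/11.4² = 10.51 W m⁻².
The planet radiates to space at T_e = [S(1−α)/(4σ)]^(1/4) = 76.91 K.
The surface balance (absorbed SW + ε·downward IR = σT_s⁴) with T_a⁴ = T_s⁴/2 reduces to T_s = T_e·[2/(2−ε)]^¼ = 82.49 K.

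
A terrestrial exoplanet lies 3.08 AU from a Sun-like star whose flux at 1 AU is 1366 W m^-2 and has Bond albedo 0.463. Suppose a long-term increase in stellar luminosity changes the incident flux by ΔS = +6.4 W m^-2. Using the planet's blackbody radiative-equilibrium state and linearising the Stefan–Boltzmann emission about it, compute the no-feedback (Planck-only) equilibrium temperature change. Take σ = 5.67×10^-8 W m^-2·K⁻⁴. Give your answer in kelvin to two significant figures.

By the inverse-square law, S = 1366/3.08² = 144.0 W m^-2.
Unperturbed T_e = [144.0·(1−0.463)/(4σ)]^¼ = 135.9 K.
Only a fraction (1−α) is absorbed and it's spread over 4πR², so ΔF = (1−α)ΔS/4 = 0.8592 W m^-2.
Linearising σT⁴ gives d(σT⁴)/dT = 4σT_e³ = 0.5691 W m^-2 per K.
ΔT₀ = ΔF/λ_P = 0.8592/0.5691 = 1.51 K.

1.5 kelvin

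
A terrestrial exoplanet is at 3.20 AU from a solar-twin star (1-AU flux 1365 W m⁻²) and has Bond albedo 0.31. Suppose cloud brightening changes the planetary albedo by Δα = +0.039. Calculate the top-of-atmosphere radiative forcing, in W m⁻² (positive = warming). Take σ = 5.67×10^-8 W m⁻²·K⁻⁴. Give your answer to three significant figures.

Flux at the orbit: S = 1365/(3.20)² = 133.3 W m⁻².
TOA radiative forcing: ΔF = −S·Δα/4 = −133.3·(+0.039)/4 = -1.300 W m⁻².

-1.30 W m⁻²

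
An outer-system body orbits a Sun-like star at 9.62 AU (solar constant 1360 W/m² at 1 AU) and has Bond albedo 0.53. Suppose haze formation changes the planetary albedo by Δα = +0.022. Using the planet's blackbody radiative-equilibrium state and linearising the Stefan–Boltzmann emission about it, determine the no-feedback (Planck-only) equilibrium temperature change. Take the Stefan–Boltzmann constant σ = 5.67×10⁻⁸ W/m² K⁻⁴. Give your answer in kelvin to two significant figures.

-0.87 K

Flux at the orbit: S = 1360/(9.62)² = 14.70 W/m².
The baseline emission temperature is T_e = 74.29 K.
ΔF = −(S/4)Δα = −(14.70/4)×(+0.022) = -0.08083 W/m².
Linearising σT⁴ gives d(σT⁴)/dT = 4σT_e³ = 0.09298 W/m² per K.
ΔT₀ = ΔF/λ_P = -0.08083/0.09298 = -0.869 K.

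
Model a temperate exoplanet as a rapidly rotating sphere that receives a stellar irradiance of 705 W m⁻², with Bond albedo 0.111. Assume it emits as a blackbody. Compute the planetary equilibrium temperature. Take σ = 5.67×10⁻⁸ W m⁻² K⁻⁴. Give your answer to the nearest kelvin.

229 kelvin

Absorbed flux (global mean): S(1−α)/4 = 705.0·0.889/4 = 156.7 W m⁻².
In equilibrium σT⁴ equals this, so T = 229.3 K.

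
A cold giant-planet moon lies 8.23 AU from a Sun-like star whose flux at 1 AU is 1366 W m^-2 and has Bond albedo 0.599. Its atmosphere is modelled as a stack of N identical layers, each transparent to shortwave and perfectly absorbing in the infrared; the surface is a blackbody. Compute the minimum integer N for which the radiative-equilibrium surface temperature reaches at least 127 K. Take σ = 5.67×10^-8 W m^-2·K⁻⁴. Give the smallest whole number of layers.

Flux at the orbit: S = 1366/(8.23)² = 20.17 W m^-2.
OLR = S(1−α)/4 = 2.022 W m^-2; the top layer radiates at T_e = 77.27 K.
Since T_s⁴ = (N+1)T_e⁴, we need N ≥ (T_s/T_e)⁴ − 1 = 6.296.
Rounding up, N = 7.

7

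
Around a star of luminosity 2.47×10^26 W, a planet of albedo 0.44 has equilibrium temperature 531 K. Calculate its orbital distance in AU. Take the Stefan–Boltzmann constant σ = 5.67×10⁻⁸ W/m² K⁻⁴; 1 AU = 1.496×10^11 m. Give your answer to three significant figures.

Energy balance gives S = 4σT⁴/(1−α) = 32200 W/m².
Then d = [L/(4πS)]^(1/2) = 2.471×10^10 m, i.e. 0.1652 AU.

0.165 AU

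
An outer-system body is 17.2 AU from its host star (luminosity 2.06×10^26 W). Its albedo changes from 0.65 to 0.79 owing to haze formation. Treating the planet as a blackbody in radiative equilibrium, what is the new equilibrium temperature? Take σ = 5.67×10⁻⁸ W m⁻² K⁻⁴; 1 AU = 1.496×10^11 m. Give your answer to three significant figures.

38.9 K

Orbital distance: d = 17.2 AU = 2.573×10^12 m.
S = L/(4πd²) = 2.476 W m⁻².
With the new albedo, S(1−α₂)/4 = 0.1300 W m⁻², so T₂ = 38.91 K.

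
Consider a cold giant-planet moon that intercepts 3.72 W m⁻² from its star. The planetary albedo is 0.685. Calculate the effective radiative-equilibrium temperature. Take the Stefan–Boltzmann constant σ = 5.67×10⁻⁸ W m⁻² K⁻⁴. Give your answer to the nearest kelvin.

48 K

The planet absorbs (1−α)S over its disc πR² and re-emits over 4πR², so the mean absorbed flux is (1−0.685)·3.720/4 = 0.2929 W m⁻².
In equilibrium σT⁴ equals this, so T = 47.68 K.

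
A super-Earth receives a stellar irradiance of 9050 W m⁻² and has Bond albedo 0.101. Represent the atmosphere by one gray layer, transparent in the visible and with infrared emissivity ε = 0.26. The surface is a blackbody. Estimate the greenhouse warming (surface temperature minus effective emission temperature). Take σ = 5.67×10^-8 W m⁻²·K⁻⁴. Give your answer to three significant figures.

Effective emission temperature (TOA balance): σT_e⁴ = S(1−α)/4 = 2034 W m⁻² → T_e = 435.2 K.
The surface balance (absorbed SW + ε·downward IR = σT_s⁴) with T_a⁴ = T_s⁴/2 reduces to T_s = T_e·[2/(2−ε)]^¼ = 450.6 K.
The atmosphere warms the surface by 15.42 K.

15.4 K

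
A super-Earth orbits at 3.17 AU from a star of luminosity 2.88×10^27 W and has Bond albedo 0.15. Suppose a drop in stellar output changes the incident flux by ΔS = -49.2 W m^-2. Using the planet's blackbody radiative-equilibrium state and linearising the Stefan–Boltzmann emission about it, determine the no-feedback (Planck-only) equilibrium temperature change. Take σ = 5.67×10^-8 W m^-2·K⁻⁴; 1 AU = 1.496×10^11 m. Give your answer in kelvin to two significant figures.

-3.0 K

d = 3.17 × 1.496×10^11 m = 4.742×10^11 m.
S = L/(4πd²) = 1019 W m^-2.
Unperturbed T_e = [1019·(1−0.15)/(4σ)]^¼ = 248.6 K.
ΔF = Δ[S(1−α)]/4 = (1−0.15)·-49.2/4 = -10.46 W m^-2.
Linearising σT⁴ gives d(σT⁴)/dT = 4σT_e³ = 3.484 W m^-2 per K.
ΔT₀ = ΔF/λ_P = -10.46/3.484 = -3.00 K.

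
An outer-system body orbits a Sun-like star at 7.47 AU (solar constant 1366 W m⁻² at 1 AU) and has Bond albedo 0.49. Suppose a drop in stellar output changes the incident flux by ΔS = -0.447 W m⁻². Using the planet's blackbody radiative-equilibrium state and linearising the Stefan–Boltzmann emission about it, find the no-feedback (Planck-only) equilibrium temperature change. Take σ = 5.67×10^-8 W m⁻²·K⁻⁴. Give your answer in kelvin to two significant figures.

-0.39 K

Flux at the orbit: S = 1366/(7.47)² = 24.48 W m⁻².
The baseline emission temperature is T_e = 86.14 K.
Only a fraction (1−α) is absorbed and it's spread over 4πR², so ΔF = (1−α)ΔS/4 = -0.05699 W m⁻².
The Planck feedback parameter is 4σT_e³ = 0.1449 W m⁻²/K.
So ΔT₀ = -0.05699/0.1449 = -0.393 K.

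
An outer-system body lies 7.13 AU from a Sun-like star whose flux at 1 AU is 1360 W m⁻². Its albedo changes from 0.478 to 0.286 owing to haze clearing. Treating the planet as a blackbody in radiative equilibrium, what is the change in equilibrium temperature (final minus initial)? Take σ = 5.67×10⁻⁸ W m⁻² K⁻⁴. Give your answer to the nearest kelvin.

Irradiance scales as 1/d², so S = 1360 W m⁻² × (1/7.13)² = 26.75 W m⁻².
With α = 0.478, T₁ = 88.58 K.
After:  T₂ = [26.75·0.714/(4σ)]^(1/4) = 95.80 K.
Change: 95.80 − 88.58 = 7.215 K.

7 K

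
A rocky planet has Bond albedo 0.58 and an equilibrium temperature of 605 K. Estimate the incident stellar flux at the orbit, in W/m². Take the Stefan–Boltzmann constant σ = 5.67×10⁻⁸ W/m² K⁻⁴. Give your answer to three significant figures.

72300 W/m²

Invert the energy balance for S: S = 4σT⁴/(1−α).
The emitted flux is σT⁴ = 7596 W/m².
S = 4·7596/0.42 = 72350 W/m².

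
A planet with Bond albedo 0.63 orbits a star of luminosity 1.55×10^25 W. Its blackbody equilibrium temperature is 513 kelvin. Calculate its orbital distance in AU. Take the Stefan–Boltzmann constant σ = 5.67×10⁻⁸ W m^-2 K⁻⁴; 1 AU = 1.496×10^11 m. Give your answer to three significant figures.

Energy balance gives S = 4σT⁴/(1−α) = 42450 W m^-2.
From L = 4πd²S, d = √(1.55×10^25/(4π·42450)) = 5.390×10^9 m = 0.03603 AU.

0.0360 AU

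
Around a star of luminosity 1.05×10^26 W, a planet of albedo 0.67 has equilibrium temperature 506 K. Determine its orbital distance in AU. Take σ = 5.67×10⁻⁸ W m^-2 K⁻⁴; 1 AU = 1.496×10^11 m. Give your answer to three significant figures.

Required flux: S = 4σT⁴/(1−α) = 45050 W m^-2.
Then d = [L/(4πS)]^(1/2) = 1.362×10^10 m, i.e. 0.09103 AU.

0.0910 AU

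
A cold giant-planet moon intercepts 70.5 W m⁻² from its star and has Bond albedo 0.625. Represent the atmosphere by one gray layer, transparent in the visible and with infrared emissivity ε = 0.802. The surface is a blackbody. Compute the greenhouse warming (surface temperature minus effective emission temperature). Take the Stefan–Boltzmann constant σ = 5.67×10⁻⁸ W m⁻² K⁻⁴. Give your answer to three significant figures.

Effective emission temperature (TOA balance): σT_e⁴ = S(1−α)/4 = 6.609 W m⁻² → T_e = 103.9 K.
For a single slab of emissivity ε, T_s⁴ = 2T_e⁴/(2−ε); thus T_s = 103.9·(1.669)^(1/4) = 118.1 K.
T_s − T_e = 118.1 − 103.9 = 14.20 K.

14.2 K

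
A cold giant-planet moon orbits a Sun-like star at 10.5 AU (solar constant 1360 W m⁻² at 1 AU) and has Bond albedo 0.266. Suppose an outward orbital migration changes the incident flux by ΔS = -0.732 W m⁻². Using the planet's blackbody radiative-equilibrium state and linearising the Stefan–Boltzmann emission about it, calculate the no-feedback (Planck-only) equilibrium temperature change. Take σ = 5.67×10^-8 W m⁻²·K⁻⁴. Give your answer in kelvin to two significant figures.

Irradiance scales as 1/d², so S = 1360 W m⁻² × (1/10.5)² = 12.34 W m⁻².
Unperturbed T_e = [12.34·(1−0.266)/(4σ)]^¼ = 79.49 K.
Only a fraction (1−α) is absorbed and it's spread over 4πR², so ΔF = (1−α)ΔS/4 = -0.1343 W m⁻².
Planck response: λ_P = 4σT_e³ = 4·5.67×10⁻⁸·(79.49)³ = 0.1139 W m⁻²/K.
ΔT₀ = ΔF/λ_P = -0.1343/0.1139 = -1.18 K.

-1.2 kelvin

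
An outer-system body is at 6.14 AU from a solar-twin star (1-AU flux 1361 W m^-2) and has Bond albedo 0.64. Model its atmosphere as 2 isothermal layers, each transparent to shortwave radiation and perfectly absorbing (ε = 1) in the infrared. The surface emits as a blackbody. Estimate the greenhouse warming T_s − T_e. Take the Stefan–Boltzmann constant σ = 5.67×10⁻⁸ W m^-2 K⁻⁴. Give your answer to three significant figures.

Flux at the orbit: S = 1361/(6.14)² = 36.10 W m^-2.
OLR = S(1−α)/4 = 3.249 W m^-2; the top layer radiates at T_e = 87.01 K.
T_s = (N+1)^(1/4)·T_e = 114.5 K.
Warming: T_s − T_e = 27.50 K.

27.5 kelvin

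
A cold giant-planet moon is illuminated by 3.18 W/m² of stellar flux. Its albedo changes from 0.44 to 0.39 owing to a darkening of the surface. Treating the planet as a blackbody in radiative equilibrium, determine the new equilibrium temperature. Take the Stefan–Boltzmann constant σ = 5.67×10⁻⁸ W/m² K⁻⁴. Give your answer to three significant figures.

54.1 K

T₂ = [S(1−α₂)/(4σ)]^(1/4) = [3.180·0.61/(4σ)]^(1/4) = 54.08 K.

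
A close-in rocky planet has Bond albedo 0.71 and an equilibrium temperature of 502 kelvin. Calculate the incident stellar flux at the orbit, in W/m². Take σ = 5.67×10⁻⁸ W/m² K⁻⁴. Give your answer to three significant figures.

From S(1−α)/4 = σT⁴: S = 4σT⁴/(1−α).
The emitted flux is σT⁴ = 3601 W/m².
So S = 4×3601/(1−0.71) = 49670 W/m².

49700 W/m²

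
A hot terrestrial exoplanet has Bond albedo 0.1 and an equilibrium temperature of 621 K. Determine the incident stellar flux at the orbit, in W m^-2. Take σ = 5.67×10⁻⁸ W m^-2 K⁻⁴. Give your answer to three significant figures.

37500 W m^-2

From S(1−α)/4 = σT⁴: S = 4σT⁴/(1−α).
The emitted flux is σT⁴ = 8432 W m^-2.
So S = 4×8432/(1−0.1) = 37480 W m^-2.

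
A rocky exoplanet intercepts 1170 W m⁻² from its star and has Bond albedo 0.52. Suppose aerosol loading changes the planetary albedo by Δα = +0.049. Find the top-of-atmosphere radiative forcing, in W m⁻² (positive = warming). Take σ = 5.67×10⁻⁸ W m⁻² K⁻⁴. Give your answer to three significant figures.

ΔF = −(S/4)Δα = −(1170/4)×(+0.049) = -14.33 W m⁻².

-14.3 W m⁻²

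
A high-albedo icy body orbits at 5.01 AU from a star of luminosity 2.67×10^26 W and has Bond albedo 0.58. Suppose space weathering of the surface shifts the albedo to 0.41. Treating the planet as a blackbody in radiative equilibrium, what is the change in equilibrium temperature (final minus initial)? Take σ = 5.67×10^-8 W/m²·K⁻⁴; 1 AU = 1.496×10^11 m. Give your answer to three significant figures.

8.11 K

d = 5.01 × 1.496×10^11 m = 7.495×10^11 m.
Spreading L over a sphere of radius d: S = 2.67×10^26/(4π·7.49×10^11²) = 37.82 W/m².
Before: T₁ = [37.82·0.42/(4σ)]^(1/4) = 91.48 K.
Final:   T₂ = [S(1−0.41)/(4σ)]^(1/4) = 99.60 K.
Change: 99.60 − 91.48 = 8.113 K.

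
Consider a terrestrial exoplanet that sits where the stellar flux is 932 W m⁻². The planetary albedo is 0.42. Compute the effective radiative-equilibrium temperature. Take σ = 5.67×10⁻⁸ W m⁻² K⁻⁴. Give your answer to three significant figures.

221 K

Averaging over the sphere, the absorbed flux is S(1−α)/4 = 135.1 W m⁻².
Set σT⁴ = 135.1 → T = (135.1/σ)^(1/4) = 221.0 K.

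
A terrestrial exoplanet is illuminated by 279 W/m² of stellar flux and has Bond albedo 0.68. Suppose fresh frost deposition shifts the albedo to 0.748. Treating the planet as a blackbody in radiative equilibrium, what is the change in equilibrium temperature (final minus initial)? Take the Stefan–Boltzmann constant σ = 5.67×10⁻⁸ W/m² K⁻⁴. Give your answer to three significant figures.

-8.17 K

Before: T₁ = [279.0·0.32/(4σ)]^(1/4) = 140.9 K.
After:  T₂ = [279.0·0.252/(4σ)]^(1/4) = 132.7 K.
Change: 132.7 − 140.9 = -8.166 K.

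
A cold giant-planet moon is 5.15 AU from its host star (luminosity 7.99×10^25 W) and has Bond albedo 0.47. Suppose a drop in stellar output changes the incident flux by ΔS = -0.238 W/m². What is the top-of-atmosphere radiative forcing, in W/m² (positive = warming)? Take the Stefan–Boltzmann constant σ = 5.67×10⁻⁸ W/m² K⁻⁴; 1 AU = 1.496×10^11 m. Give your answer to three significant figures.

Orbital distance: d = 5.15 AU = 7.704×10^11 m.
Flux at the orbit: S = L/(4πd²) = 7.99×10^25/(4π·(7.70×10^11)²) = 10.71 W/m².
ΔF = Δ[S(1−α)]/4 = (1−0.47)·-0.238/4 = -0.03154 W/m².

-0.0315 W/m²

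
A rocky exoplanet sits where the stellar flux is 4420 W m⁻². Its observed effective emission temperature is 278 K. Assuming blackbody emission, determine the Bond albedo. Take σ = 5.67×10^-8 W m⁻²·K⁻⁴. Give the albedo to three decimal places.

0.694

Energy balance: S(1−α)/4 = σT⁴, so 1−α = 4σT⁴/S.
σT⁴ = 338.7 W m⁻², so 4σT⁴ = 1355 W m⁻².
Hence α = 1 − 1355/4420 = 0.6935.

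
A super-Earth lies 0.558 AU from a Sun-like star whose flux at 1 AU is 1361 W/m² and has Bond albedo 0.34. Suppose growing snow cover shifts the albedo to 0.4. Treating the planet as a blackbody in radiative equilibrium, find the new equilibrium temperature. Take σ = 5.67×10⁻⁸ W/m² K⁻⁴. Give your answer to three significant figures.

By the inverse-square law, S = 1361/0.558² = 4371 W/m².
New equilibrium: T₂ = [(1−0.4)·4371/(4σ)]^(1/4) = 327.9 K.

328 K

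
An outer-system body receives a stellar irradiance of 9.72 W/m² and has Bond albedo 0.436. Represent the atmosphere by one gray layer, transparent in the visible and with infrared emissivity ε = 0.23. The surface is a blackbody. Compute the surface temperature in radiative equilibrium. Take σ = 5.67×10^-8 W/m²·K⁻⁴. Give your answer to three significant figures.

Effective emission temperature (TOA balance): σT_e⁴ = S(1−α)/4 = 1.371 W/m² → T_e = 70.12 K.
For a single slab of emissivity ε, T_s⁴ = 2T_e⁴/(2−ε); thus T_s = 70.12·(1.13)^(1/4) = 72.29 K.

72.3 K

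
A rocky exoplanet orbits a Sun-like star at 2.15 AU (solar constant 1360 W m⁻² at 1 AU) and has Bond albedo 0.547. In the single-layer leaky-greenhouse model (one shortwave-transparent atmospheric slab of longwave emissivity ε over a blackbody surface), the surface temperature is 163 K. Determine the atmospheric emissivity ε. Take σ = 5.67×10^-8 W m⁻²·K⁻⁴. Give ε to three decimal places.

By the inverse-square law, S = 1360/2.15² = 294.2 W m⁻².
First, T_e = [294.2·(1−0.547)/(4σ)]^(1/4) = 155.7 K.
Inverting T_s⁴ = 2T_e⁴/(2−ε): (T_e/T_s)⁴ = 0.8325, so ε = 2(1 − 0.8325) = 0.3351.

0.335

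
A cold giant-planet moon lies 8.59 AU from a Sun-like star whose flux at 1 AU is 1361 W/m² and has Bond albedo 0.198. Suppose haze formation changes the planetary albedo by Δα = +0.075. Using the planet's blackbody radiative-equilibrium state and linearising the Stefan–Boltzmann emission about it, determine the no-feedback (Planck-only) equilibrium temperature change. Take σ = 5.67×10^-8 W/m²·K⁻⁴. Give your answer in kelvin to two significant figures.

-2.1 K

Flux at the orbit: S = 1361/(8.59)² = 18.44 W/m².
Unperturbed T_e = [18.44·(1−0.198)/(4σ)]^¼ = 89.87 K.
ΔF = −(S/4)Δα = −(18.44/4)×(+0.075) = -0.3458 W/m².
Linearising σT⁴ gives d(σT⁴)/dT = 4σT_e³ = 0.1646 W/m² per K.
ΔT₀ = ΔF/λ_P = -0.3458/0.1646 = -2.10 K.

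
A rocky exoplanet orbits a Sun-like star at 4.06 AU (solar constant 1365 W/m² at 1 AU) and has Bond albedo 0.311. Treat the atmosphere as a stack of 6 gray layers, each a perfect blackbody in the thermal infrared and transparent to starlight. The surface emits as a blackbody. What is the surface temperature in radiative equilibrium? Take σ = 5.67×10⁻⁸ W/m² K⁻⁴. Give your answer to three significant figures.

205 K

Irradiance scales as 1/d², so S = 1365 W/m² × (1/4.06)² = 82.81 W/m².
Top-of-atmosphere balance: σT_e⁴ = S(1−α)/4 = 14.26 W/m² → T_e = 125.9 K.
For an N-layer opaque stack, T_s⁴ = (N+1)T_e⁴, hence T_s = (7)^(1/4)×125.9 K = 204.9 K.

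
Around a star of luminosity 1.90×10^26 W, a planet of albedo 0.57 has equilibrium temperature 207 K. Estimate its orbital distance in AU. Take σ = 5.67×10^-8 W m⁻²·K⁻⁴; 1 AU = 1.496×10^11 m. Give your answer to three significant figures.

0.835 AU

Required flux: S = 4σT⁴/(1−α) = 968.4 W m⁻².
Then d = [L/(4πS)]^(1/2) = 1.250×10^11 m, i.e. 0.8352 AU.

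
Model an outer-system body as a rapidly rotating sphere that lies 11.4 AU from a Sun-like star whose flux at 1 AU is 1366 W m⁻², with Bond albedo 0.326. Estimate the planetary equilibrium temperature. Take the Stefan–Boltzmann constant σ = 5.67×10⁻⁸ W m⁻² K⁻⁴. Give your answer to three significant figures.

74.8 kelvin

Irradiance scales as 1/d², so S = 1366 W m⁻² × (1/11.4)² = 10.51 W m⁻².
Absorbed flux (global mean): S(1−α)/4 = 10.51·0.674/4 = 1.771 W m⁻².
Balancing against σT⁴: T = (1.771/5.67×10⁻⁸)^(1/4) = 74.76 K.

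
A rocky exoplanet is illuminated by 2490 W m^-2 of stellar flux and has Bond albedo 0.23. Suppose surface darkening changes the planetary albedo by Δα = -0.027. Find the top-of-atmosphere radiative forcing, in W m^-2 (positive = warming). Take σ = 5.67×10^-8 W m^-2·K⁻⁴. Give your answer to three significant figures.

The change in absorbed flux is Δ[S(1−α)/4] = −SΔα/4 = 16.81 W m^-2.

16.8 W m^-2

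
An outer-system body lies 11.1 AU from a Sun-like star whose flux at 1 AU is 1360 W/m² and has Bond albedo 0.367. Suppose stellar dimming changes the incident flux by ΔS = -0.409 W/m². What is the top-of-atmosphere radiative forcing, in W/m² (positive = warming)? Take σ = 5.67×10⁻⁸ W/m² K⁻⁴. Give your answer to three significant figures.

Flux at the orbit: S = 1360/(11.1)² = 11.04 W/m².
Only a fraction (1−α) is absorbed and it's spread over 4πR², so ΔF = (1−α)ΔS/4 = -0.06472 W/m².

-0.0647 W/m²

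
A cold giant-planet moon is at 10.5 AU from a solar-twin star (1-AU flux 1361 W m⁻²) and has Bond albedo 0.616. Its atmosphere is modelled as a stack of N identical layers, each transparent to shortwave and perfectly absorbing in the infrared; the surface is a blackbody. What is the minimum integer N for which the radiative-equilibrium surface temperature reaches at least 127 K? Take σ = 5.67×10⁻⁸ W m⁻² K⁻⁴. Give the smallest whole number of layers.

Irradiance scales as 1/d², so S = 1361 W m⁻² × (1/10.5)² = 12.34 W m⁻².
Top-of-atmosphere balance: σT_e⁴ = S(1−α)/4 = 1.185 W m⁻² → T_e = 67.61 K.
T_s = (N+1)^(1/4)·T_e ≥ 127 K requires N+1 ≥ (T_s/T_e)⁴ = (127/67.61)⁴ = 12.446.
So N ≥ 11.446; the smallest integer is N = 12.

12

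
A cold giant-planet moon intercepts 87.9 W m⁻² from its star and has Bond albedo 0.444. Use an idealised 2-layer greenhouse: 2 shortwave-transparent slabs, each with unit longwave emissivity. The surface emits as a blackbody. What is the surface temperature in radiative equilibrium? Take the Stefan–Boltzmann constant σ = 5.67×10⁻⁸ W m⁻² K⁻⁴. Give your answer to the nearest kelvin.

159 K

Top-of-atmosphere balance: σT_e⁴ = S(1−α)/4 = 12.22 W m⁻² → T_e = 121.2 K.
With N = 2 opaque layers, T_s = (N+1)^(1/4)·T_e = 3^(1/4)·121.2 = 159.5 K.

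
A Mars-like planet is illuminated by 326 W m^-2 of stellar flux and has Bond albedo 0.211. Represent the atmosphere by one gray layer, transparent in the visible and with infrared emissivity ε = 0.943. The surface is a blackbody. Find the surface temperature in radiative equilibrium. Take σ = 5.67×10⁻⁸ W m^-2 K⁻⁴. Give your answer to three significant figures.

215 kelvin

The planet radiates to space at T_e = [S(1−α)/(4σ)]^(1/4) = 183.5 K.
The surface balance (absorbed SW + ε·downward IR = σT_s⁴) with T_a⁴ = T_s⁴/2 reduces to T_s = T_e·[2/(2−ε)]^¼ = 215.2 K.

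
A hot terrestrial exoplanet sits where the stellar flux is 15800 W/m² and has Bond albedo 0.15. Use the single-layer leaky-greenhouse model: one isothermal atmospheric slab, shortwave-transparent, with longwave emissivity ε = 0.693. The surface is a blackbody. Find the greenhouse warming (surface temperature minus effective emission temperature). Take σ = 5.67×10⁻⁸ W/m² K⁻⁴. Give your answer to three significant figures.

At the top of the atmosphere, σT_e⁴ = S(1−α)/4 = 3358 W/m², giving T_e = 493.3 K.
The surface balance (absorbed SW + ε·downward IR = σT_s⁴) with T_a⁴ = T_s⁴/2 reduces to T_s = T_e·[2/(2−ε)]^¼ = 548.7 K.
The atmosphere warms the surface by 55.36 K.

55.4 kelvin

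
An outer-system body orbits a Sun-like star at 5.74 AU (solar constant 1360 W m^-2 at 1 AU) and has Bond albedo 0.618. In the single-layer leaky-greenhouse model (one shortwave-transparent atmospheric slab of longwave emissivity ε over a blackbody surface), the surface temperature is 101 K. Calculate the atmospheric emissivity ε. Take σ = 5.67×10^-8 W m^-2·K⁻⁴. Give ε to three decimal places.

0.664

By the inverse-square law, S = 1360/5.74² = 41.28 W m^-2.
TOA balance gives T_e = 91.31 K.
Inverting T_s⁴ = 2T_e⁴/(2−ε): (T_e/T_s)⁴ = 0.6681, so ε = 2(1 − 0.6681) = 0.6638.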